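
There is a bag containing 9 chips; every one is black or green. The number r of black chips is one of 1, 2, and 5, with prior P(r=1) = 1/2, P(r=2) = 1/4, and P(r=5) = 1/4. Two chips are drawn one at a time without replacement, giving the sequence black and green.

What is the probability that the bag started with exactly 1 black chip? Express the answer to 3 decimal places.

0.320

For each hypothesis, P(data | H) works out to: P(data | r = 1) = (1/9)(8/8) = 1/9; P(data | r = 2) = (2/9)(7/8) = 7/36; P(data | r = 5) = (5/9)(4/8) = 5/18.
The prior-weighted likelihoods are 1/2 · 1/9 = 1/18, 1/4 · 7/36 = 7/144, 1/4 · 5/18 = 5/72; these sum to 25/144.
Hence P(r = 1 | data) = (1/18) / (25/144) = 8/25.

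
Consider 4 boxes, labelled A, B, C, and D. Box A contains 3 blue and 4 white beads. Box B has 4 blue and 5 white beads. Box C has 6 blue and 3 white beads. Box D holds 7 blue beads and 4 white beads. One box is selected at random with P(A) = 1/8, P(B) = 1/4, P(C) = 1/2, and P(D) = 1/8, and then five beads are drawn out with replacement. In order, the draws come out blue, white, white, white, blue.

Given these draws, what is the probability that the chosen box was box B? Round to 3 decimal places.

0.362

Under each hypothesis, the probability of the observed sequence is: P(data | box A) = (3/7)(4/7)(4/7)(4/7)(3/7) = 0.034271; P(data | box B) = (4/9)(5/9)(5/9)(5/9)(4/9) = 0.03387; P(data | box C) = (6/9)(3/9)(3/9)(3/9)(6/9) = 0.016461; P(data | box D) = (7/11)(4/11)(4/11)(4/11)(7/11) = 0.019472.
Multiplying each by its prior: 1/8 · 0.034271 = 0.0042839, 1/4 · 0.03387 = 0.0084675, 1/2 · 0.016461 = 0.0082305, 1/8 · 0.019472 = 0.002434; these sum to 0.023416.
Hence P(box B | data) = (0.0084675) / (0.023416) = 0.36161.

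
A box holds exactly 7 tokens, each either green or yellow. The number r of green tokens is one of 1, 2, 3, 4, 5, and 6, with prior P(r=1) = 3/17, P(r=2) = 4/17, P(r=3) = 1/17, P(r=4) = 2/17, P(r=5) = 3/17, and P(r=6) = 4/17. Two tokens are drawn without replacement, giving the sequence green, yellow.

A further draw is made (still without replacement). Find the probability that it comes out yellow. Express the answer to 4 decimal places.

For each hypothesis, P(data | H) works out to: P(data | r = 1) = (1/7)(6/6) = 1/7; P(data | r = 2) = (2/7)(5/6) = 5/21; P(data | r = 3) = (3/7)(4/6) = 2/7; P(data | r = 4) = (4/7)(3/6) = 2/7; P(data | r = 5) = (5/7)(2/6) = 5/21; P(data | r = 6) = (6/7)(1/6) = 1/7.
Weighting by the prior gives 3/17 · 1/7 = 3/119, 4/17 · 5/21 = 20/357, 1/17 · 2/7 = 2/119, 2/17 · 2/7 = 4/119, 3/17 · 5/21 = 5/119, 4/17 · 1/7 = 4/119; with total 74/357.
Dividing through by the total gives posterior P(r = 1 | data) = 9/74, P(r = 2 | data) = 10/37, P(r = 3 | data) = 3/37, P(r = 4 | data) = 6/37, P(r = 5 | data) = 15/74, P(r = 6 | data) = 6/37.
So P(yellow next | data) = Σ P(yellow next | H) P(H | data) = (1)(9/74) + (4/5)(10/37) + (3/5)(3/37) + (2/5)(6/37) + (1/5)(15/74) + (0)(6/37) = 91/185.

0.4919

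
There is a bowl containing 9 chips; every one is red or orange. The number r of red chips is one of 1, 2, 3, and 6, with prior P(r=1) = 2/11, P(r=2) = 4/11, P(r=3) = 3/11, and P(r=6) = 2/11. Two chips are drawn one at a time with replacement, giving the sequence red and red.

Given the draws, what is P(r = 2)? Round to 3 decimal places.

For each hypothesis, P(data | H) works out to: P(data | r = 1) = (1/9)(1/9) = 1/81; P(data | r = 2) = (2/9)(2/9) = 4/81; P(data | r = 3) = (3/9)(3/9) = 1/9; P(data | r = 6) = (6/9)(6/9) = 4/9.
Multiplying each by its prior: 2/11 · 1/81 = 2/891, 4/11 · 4/81 = 16/891, 3/11 · 1/9 = 1/33, 2/11 · 4/9 = 8/99; with total 13/99.
By Bayes' rule, P(r = 2 | data) = (16/891) / (13/99) = 16/117.

0.137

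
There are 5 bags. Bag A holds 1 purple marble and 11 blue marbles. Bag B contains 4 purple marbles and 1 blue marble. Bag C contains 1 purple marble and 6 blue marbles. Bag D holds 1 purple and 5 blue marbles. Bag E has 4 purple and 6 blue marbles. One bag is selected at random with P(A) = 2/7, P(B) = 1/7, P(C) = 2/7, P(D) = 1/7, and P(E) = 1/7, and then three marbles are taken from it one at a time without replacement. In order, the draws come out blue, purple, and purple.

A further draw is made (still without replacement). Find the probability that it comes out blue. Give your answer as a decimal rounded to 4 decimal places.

0.2381

Compute the likelihood of the observed sequence for each case: P(data | bag A) = (11/12)(1/11)(0/10) = 0; P(data | bag B) = (1/5)(4/4)(3/3) = 1/5; P(data | bag C) = (6/7)(1/6)(0/5) = 0; P(data | bag D) = (5/6)(1/5)(0/4) = 0; P(data | bag E) = (6/10)(4/9)(3/8) = 1/10.
The prior-weighted likelihoods are 2/7 · 0 = 0, 1/7 · 1/5 = 1/35, 2/7 · 0 = 0, 1/7 · 0 = 0, 1/7 · 1/10 = 1/70; these sum to 3/70.
Dividing through by the total gives posterior P(bag A | data) = 0, P(bag B | data) = 2/3, P(bag C | data) = 0, P(bag D | data) = 0, P(bag E | data) = 1/3.
So P(blue next | data) = Σ P(blue next | H) P(H | data) = (0)(2/3) + (5/7)(1/3) = 5/21.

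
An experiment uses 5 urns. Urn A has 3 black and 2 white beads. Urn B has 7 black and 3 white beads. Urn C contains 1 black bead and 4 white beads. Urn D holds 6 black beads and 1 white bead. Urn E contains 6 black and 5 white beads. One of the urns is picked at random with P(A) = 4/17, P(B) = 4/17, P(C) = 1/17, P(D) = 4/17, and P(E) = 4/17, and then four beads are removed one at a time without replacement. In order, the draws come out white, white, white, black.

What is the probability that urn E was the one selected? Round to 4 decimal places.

Compute the likelihood of the observed sequence for each case: P(data | urn A) = (2/5)(1/4)(0/3) = 0; P(data | urn B) = (3/10)(2/9)(1/8)(7/7) = 0.0083333; P(data | urn C) = (4/5)(3/4)(2/3)(1/2) = 0.2; P(data | urn D) = (1/7)(0/6) = 0; P(data | urn E) = (5/11)(4/10)(3/9)(6/8) = 0.045455.
The prior-weighted likelihoods are 4/17 · 0 = 0, 4/17 · 0.0083333 = 0.0019608, 1/17 · 0.2 = 0.011765, 4/17 · 0 = 0, 4/17 · 0.045455 = 0.010695; with total 0.024421.
By Bayes' rule, P(urn E | data) = (0.010695) / (0.024421) = 0.43796.

0.4380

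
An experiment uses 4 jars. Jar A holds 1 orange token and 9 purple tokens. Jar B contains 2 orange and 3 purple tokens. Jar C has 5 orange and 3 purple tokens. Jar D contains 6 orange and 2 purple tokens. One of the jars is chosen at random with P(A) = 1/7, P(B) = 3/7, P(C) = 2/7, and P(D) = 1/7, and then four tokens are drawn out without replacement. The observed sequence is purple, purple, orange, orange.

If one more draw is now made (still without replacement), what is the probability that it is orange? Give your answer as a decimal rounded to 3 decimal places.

For each hypothesis, P(data | H) works out to: P(data | jar A) = (9/10)(8/9)(1/8)(0/7) = 0; P(data | jar B) = (3/5)(2/4)(2/3)(1/2) = 1/10; P(data | jar C) = (3/8)(2/7)(5/6)(4/5) = 1/14; P(data | jar D) = (2/8)(1/7)(6/6)(5/5) = 1/28.
Multiplying each by its prior: 1/7 · 0 = 0, 3/7 · 1/10 = 3/70, 2/7 · 1/14 = 1/49, 1/7 · 1/28 = 1/196; these sum to 67/980.
The posterior is then P(jar A | data) = 0, P(jar B | data) = 42/67, P(jar C | data) = 20/67, P(jar D | data) = 5/67.
Averaging over the posterior, P(orange next | data) = (0)(42/67) + (3/4)(20/67) + (1)(5/67) = 20/67.

0.299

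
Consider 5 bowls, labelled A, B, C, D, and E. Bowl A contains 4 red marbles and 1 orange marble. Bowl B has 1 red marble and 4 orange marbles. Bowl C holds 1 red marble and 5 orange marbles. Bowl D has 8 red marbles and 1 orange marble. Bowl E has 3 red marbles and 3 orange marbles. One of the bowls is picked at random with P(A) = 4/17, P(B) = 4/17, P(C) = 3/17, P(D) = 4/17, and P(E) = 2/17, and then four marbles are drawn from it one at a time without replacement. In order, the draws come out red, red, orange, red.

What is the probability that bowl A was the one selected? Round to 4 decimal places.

Under each hypothesis, the probability of the observed sequence is: P(data | bowl A) = (4/5)(3/4)(1/3)(2/2) = 0.2; P(data | bowl B) = (1/5)(0/4) = 0; P(data | bowl C) = (1/6)(0/5) = 0; P(data | bowl D) = (8/9)(7/8)(1/7)(6/6) = 0.11111; P(data | bowl E) = (3/6)(2/5)(3/4)(1/3) = 0.05.
Weighting by the prior gives 4/17 · 0.2 = 0.047059, 4/17 · 0 = 0, 3/17 · 0 = 0, 4/17 · 0.11111 = 0.026144, 2/17 · 0.05 = 0.0058824; summing to 0.079085.
So P(bowl A | data) = (0.047059) / (0.079085) = 0.59504.

0.5950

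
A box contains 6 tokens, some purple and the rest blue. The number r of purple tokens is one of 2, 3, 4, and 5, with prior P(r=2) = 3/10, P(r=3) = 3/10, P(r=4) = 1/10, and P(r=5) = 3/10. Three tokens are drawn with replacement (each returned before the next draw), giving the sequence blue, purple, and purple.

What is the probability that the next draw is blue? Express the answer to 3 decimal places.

0.405

For each hypothesis, P(data | H) works out to: P(data | r = 2) = (4/6)(2/6)(2/6) = 2/27; P(data | r = 3) = (3/6)(3/6)(3/6) = 1/8; P(data | r = 4) = (2/6)(4/6)(4/6) = 4/27; P(data | r = 5) = (1/6)(5/6)(5/6) = 25/216.
Multiplying each by its prior: 3/10 · 2/27 = 1/45, 3/10 · 1/8 = 3/80, 1/10 · 4/27 = 2/135, 3/10 · 25/216 = 5/144; with total 59/540.
The posterior is then P(r = 2 | data) = 12/59, P(r = 3 | data) = 81/236, P(r = 4 | data) = 8/59, P(r = 5 | data) = 75/236.
So P(blue next | data) = Σ P(blue next | H) P(H | data) = (2/3)(12/59) + (1/2)(81/236) + (1/3)(8/59) + (1/6)(75/236) = 287/708.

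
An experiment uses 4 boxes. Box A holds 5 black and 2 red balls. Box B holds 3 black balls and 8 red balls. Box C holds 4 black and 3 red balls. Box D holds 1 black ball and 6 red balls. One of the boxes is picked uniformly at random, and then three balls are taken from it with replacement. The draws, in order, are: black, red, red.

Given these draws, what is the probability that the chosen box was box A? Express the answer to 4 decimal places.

The likelihood of the observed sequence under each hypothesis: P(data | box A) = (5/7)(2/7)(2/7) = 0.058309; P(data | box B) = (3/11)(8/11)(8/11) = 0.14425; P(data | box C) = (4/7)(3/7)(3/7) = 0.10496; P(data | box D) = (1/7)(6/7)(6/7) = 0.10496.
The prior-weighted likelihoods are 1/4 · 0.058309 = 0.014577, 1/4 · 0.14425 = 0.036063, 1/4 · 0.10496 = 0.026239, 1/4 · 0.10496 = 0.026239; these sum to 0.10312.
So P(box A | data) = (0.014577) / (0.10312) = 0.14136.

0.1414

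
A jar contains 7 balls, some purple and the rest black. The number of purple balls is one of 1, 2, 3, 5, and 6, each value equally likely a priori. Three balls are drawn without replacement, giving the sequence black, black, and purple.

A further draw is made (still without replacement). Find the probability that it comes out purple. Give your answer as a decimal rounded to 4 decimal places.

Under each hypothesis, the probability of the observed sequence is: P(data | r = 1) = (6/7)(5/6)(1/5) = 1/7; P(data | r = 2) = (5/7)(4/6)(2/5) = 4/21; P(data | r = 3) = (4/7)(3/6)(3/5) = 6/35; P(data | r = 5) = (2/7)(1/6)(5/5) = 1/21; P(data | r = 6) = (1/7)(0/6) = 0.
The prior-weighted likelihoods are 1/5 · 1/7 = 1/35, 1/5 · 4/21 = 4/105, 1/5 · 6/35 = 6/175, 1/5 · 1/21 = 1/105, 1/5 · 0 = 0; with total 58/525.
The posterior is then P(r = 1 | data) = 15/58, P(r = 2 | data) = 10/29, P(r = 3 | data) = 9/29, P(r = 5 | data) = 5/58, P(r = 6 | data) = 0.
So P(purple next | data) = Σ P(purple next | H) P(H | data) = (0)(15/58) + (1/4)(10/29) + (1/2)(9/29) + (1)(5/58) = 19/58.

0.3276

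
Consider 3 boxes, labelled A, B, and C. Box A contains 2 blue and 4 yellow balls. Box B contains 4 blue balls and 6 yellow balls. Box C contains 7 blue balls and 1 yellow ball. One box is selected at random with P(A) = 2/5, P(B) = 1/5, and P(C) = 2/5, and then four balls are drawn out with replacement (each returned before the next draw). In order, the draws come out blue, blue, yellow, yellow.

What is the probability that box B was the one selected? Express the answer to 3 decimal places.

The likelihood of the observed sequence under each hypothesis: P(data | box A) = (2/6)(2/6)(4/6)(4/6) = 0.049383; P(data | box B) = (4/10)(4/10)(6/10)(6/10) = 0.0576; P(data | box C) = (7/8)(7/8)(1/8)(1/8) = 0.011963.
Weighting by the prior gives 2/5 · 0.049383 = 0.019753, 1/5 · 0.0576 = 0.01152, 2/5 · 0.011963 = 0.0047852; summing to 0.036058.
By Bayes' rule, P(box B | data) = (0.01152) / (0.036058) = 0.31948.

0.319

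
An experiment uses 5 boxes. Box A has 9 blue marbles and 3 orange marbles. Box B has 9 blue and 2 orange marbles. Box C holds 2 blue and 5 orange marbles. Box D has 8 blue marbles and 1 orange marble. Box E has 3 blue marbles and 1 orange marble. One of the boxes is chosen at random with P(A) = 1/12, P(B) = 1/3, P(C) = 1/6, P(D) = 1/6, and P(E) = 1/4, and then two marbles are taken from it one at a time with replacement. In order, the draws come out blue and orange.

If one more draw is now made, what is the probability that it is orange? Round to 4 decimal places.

0.3123

For each hypothesis, P(data | H) works out to: P(data | box A) = (9/12)(3/12) = 0.1875; P(data | box B) = (9/11)(2/11) = 0.14876; P(data | box C) = (2/7)(5/7) = 0.20408; P(data | box D) = (8/9)(1/9) = 0.098765; P(data | box E) = (3/4)(1/4) = 0.1875.
The prior-weighted likelihoods are 1/12 · 0.1875 = 0.015625, 1/3 · 0.14876 = 0.049587, 1/6 · 0.20408 = 0.034014, 1/6 · 0.098765 = 0.016461, 1/4 · 0.1875 = 0.046875; these sum to 0.16256.
Dividing through by the total gives posterior P(box A | data) = 0.096118, P(box B | data) = 0.30503, P(box C | data) = 0.20924, P(box D | data) = 0.10126, P(box E | data) = 0.28835.
Averaging over the posterior, P(orange next | data) = (1/4)(0.096118) + (2/11)(0.30503) + (5/7)(0.20924) + (1/9)(0.10126) + (1/4)(0.28835) = 0.31228.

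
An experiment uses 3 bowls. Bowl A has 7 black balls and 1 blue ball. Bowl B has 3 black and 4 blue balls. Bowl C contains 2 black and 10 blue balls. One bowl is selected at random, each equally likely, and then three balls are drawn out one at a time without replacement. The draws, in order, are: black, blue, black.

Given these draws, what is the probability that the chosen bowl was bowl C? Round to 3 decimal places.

0.060

For each hypothesis, P(data | H) works out to: P(data | bowl A) = (7/8)(1/7)(6/6) = 0.125; P(data | bowl B) = (3/7)(4/6)(2/5) = 0.11429; P(data | bowl C) = (2/12)(10/11)(1/10) = 0.015152.
Weighting by the prior gives 1/3 · 0.125 = 0.041667, 1/3 · 0.11429 = 0.038095, 1/3 · 0.015152 = 0.0050505; these sum to 0.084812.
Hence P(bowl C | data) = (0.0050505) / (0.084812) = 0.059549.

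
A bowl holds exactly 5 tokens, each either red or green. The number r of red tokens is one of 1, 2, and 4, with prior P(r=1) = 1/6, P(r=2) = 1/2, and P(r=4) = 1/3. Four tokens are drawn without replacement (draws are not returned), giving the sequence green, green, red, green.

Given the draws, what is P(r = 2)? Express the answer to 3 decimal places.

Compute the likelihood of the observed sequence for each case: P(data | r = 1) = (4/5)(3/4)(1/3)(2/2) = 1/5; P(data | r = 2) = (3/5)(2/4)(2/3)(1/2) = 1/10; P(data | r = 4) = (1/5)(0/4) = 0.
Multiplying each by its prior: 1/6 · 1/5 = 1/30, 1/2 · 1/10 = 1/20, 1/3 · 0 = 0; summing to 1/12.
So P(r = 2 | data) = (1/20) / (1/12) = 3/5.

0.600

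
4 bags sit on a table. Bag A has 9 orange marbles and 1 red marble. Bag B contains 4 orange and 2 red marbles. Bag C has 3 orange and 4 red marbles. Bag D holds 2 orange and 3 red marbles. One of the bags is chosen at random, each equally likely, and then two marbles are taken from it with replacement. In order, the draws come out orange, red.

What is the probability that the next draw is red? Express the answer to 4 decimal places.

The likelihood of the observed sequence under each hypothesis: P(data | bag A) = (9/10)(1/10) = 0.09; P(data | bag B) = (4/6)(2/6) = 0.22222; P(data | bag C) = (3/7)(4/7) = 0.2449; P(data | bag D) = (2/5)(3/5) = 0.24.
The prior-weighted likelihoods are 1/4 · 0.09 = 0.0225, 1/4 · 0.22222 = 0.055556, 1/4 · 0.2449 = 0.061224, 1/4 · 0.24 = 0.06; summing to 0.19928.
Normalising, the posterior is P(bag A | data) = 0.11291, P(bag B | data) = 0.27878, P(bag C | data) = 0.30723, P(bag D | data) = 0.30108.
Averaging over the posterior, P(red next | data) = (1/10)(0.11291) + (1/3)(0.27878) + (4/7)(0.30723) + (3/5)(0.30108) = 0.46043.

0.4604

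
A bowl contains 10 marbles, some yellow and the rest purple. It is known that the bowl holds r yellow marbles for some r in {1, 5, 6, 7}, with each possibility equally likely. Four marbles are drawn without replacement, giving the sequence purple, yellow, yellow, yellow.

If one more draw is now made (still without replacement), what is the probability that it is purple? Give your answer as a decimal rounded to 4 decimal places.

Compute the likelihood of the observed sequence for each case: P(data | r = 1) = (9/10)(1/9)(0/8) = 0; P(data | r = 5) = (5/10)(5/9)(4/8)(3/7) = 5/84; P(data | r = 6) = (4/10)(6/9)(5/8)(4/7) = 2/21; P(data | r = 7) = (3/10)(7/9)(6/8)(5/7) = 1/8.
Weighting by the prior gives 1/4 · 0 = 0, 1/4 · 5/84 = 5/336, 1/4 · 2/21 = 1/42, 1/4 · 1/8 = 1/32; these sum to 47/672.
Normalising, the posterior is P(r = 1 | data) = 0, P(r = 5 | data) = 10/47, P(r = 6 | data) = 16/47, P(r = 7 | data) = 21/47.
So P(purple next | data) = Σ P(purple next | H) P(H | data) = (2/3)(10/47) + (1/2)(16/47) + (1/3)(21/47) = 65/141.

0.4610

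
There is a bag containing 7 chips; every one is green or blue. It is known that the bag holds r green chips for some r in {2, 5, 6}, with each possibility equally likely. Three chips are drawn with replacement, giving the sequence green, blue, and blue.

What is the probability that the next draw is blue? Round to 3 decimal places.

0.556

The likelihood of the observed sequence under each hypothesis: P(data | r = 2) = (2/7)(5/7)(5/7) = 0.14577; P(data | r = 5) = (5/7)(2/7)(2/7) = 0.058309; P(data | r = 6) = (6/7)(1/7)(1/7) = 0.017493.
Multiplying each by its prior: 1/3 · 0.14577 = 0.048591, 1/3 · 0.058309 = 0.019436, 1/3 · 0.017493 = 0.0058309; with total 0.073858.
Normalising, the posterior is P(r = 2 | data) = 0.65789, P(r = 5 | data) = 0.26316, P(r = 6 | data) = 0.078947.
Averaging over the posterior, P(blue next | data) = (5/7)(0.65789) + (2/7)(0.26316) + (1/7)(0.078947) = 0.55639.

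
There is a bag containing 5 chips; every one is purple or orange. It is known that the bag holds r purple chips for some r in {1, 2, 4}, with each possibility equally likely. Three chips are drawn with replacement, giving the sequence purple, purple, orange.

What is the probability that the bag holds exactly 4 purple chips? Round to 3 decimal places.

0.500

The likelihood of the observed sequence under each hypothesis: P(data | r = 1) = (1/5)(1/5)(4/5) = 4/125; P(data | r = 2) = (2/5)(2/5)(3/5) = 12/125; P(data | r = 4) = (4/5)(4/5)(1/5) = 16/125.
The prior-weighted likelihoods are 1/3 · 4/125 = 4/375, 1/3 · 12/125 = 4/125, 1/3 · 16/125 = 16/375; these sum to 32/375.
So P(r = 4 | data) = (16/375) / (32/375) = 1/2.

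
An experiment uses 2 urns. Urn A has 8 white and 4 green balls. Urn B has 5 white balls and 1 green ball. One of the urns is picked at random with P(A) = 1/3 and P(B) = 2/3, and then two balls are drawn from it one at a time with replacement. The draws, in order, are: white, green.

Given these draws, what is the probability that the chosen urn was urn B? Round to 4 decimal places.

Compute the likelihood of the observed sequence for each case: P(data | urn A) = (8/12)(4/12) = 2/9; P(data | urn B) = (5/6)(1/6) = 5/36.
Weighting by the prior gives 1/3 · 2/9 = 2/27, 2/3 · 5/36 = 5/54; summing to 1/6.
Therefore the posterior P(urn B | data) = (5/54) / (1/6) = 5/9.

0.5556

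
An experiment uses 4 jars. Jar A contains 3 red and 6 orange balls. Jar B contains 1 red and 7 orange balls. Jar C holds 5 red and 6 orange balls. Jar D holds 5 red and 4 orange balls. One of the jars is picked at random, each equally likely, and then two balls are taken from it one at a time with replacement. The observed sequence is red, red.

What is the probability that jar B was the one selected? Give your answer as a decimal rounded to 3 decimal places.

For each hypothesis, P(data | H) works out to: P(data | jar A) = (3/9)(3/9) = 0.11111; P(data | jar B) = (1/8)(1/8) = 0.015625; P(data | jar C) = (5/11)(5/11) = 0.20661; P(data | jar D) = (5/9)(5/9) = 0.30864.
The prior-weighted likelihoods are 1/4 · 0.11111 = 0.027778, 1/4 · 0.015625 = 0.0039062, 1/4 · 0.20661 = 0.051653, 1/4 · 0.30864 = 0.07716; summing to 0.1605.
Therefore the posterior P(jar B | data) = (0.0039062) / (0.1605) = 0.024338.

0.024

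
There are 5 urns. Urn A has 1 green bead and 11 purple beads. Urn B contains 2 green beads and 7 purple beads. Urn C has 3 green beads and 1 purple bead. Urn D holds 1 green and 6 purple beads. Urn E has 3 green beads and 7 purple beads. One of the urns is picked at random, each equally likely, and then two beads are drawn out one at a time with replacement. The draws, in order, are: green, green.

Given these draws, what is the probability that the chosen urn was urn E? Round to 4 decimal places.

0.1234

Compute the likelihood of the observed sequence for each case: P(data | urn A) = (1/12)(1/12) = 0.0069444; P(data | urn B) = (2/9)(2/9) = 0.049383; P(data | urn C) = (3/4)(3/4) = 0.5625; P(data | urn D) = (1/7)(1/7) = 0.020408; P(data | urn E) = (3/10)(3/10) = 0.09.
The prior-weighted likelihoods are 1/5 · 0.0069444 = 0.0013889, 1/5 · 0.049383 = 0.0098765, 1/5 · 0.5625 = 0.1125, 1/5 · 0.020408 = 0.0040816, 1/5 · 0.09 = 0.018; these sum to 0.14585.
So P(urn E | data) = (0.018) / (0.14585) = 0.12342.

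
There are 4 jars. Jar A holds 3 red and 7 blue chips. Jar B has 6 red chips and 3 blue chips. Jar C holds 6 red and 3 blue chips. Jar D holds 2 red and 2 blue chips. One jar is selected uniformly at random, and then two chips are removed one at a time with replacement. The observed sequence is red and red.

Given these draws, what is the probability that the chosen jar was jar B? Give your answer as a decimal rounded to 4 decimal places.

0.3617

For each hypothesis, P(data | H) works out to: P(data | jar A) = (3/10)(3/10) = 0.09; P(data | jar B) = (6/9)(6/9) = 0.44444; P(data | jar C) = (6/9)(6/9) = 0.44444; P(data | jar D) = (2/4)(2/4) = 0.25.
Multiplying each by its prior: 1/4 · 0.09 = 0.0225, 1/4 · 0.44444 = 0.11111, 1/4 · 0.44444 = 0.11111, 1/4 · 0.25 = 0.0625; with total 0.30722.
Therefore the posterior P(jar B | data) = (0.11111) / (0.30722) = 0.36166.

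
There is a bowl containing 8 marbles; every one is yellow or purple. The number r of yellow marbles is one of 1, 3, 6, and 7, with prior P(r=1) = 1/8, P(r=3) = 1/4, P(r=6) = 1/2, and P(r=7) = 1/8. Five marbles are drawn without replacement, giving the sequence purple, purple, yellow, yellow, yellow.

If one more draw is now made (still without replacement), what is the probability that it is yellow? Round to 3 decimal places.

Under each hypothesis, the probability of the observed sequence is: P(data | r = 1) = (7/8)(6/7)(1/6)(0/5) = 0; P(data | r = 3) = (5/8)(4/7)(3/6)(2/5)(1/4) = 1/56; P(data | r = 6) = (2/8)(1/7)(6/6)(5/5)(4/4) = 1/28; P(data | r = 7) = (1/8)(0/7) = 0.
Multiplying each by its prior: 1/8 · 0 = 0, 1/4 · 1/56 = 1/224, 1/2 · 1/28 = 1/56, 1/8 · 0 = 0; with total 5/224.
Normalising, the posterior is P(r = 1 | data) = 0, P(r = 3 | data) = 1/5, P(r = 6 | data) = 4/5, P(r = 7 | data) = 0.
Averaging over the posterior, P(yellow next | data) = (0)(1/5) + (1)(4/5) = 4/5.

0.800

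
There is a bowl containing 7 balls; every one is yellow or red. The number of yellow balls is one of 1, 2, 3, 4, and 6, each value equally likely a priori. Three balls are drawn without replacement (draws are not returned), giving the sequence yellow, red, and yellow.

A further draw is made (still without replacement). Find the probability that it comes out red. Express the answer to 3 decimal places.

0.460

For each hypothesis, P(data | H) works out to: P(data | r = 1) = (1/7)(6/6)(0/5) = 0; P(data | r = 2) = (2/7)(5/6)(1/5) = 1/21; P(data | r = 3) = (3/7)(4/6)(2/5) = 4/35; P(data | r = 4) = (4/7)(3/6)(3/5) = 6/35; P(data | r = 6) = (6/7)(1/6)(5/5) = 1/7.
The prior-weighted likelihoods are 1/5 · 0 = 0, 1/5 · 1/21 = 1/105, 1/5 · 4/35 = 4/175, 1/5 · 6/35 = 6/175, 1/5 · 1/7 = 1/35; summing to 2/21.
The posterior is then P(r = 1 | data) = 0, P(r = 2 | data) = 1/10, P(r = 3 | data) = 6/25, P(r = 4 | data) = 9/25, P(r = 6 | data) = 3/10.
The predictive probability is P(red next | data) = (1)(1/10) + (3/4)(6/25) + (1/2)(9/25) + (0)(3/10) = 23/50.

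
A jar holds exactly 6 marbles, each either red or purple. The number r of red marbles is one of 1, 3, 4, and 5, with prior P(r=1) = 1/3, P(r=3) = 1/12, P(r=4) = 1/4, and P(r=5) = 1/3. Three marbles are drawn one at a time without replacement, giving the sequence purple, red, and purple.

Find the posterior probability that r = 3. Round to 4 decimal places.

0.1475

Compute the likelihood of the observed sequence for each case: P(data | r = 1) = (5/6)(1/5)(4/4) = 1/6; P(data | r = 3) = (3/6)(3/5)(2/4) = 3/20; P(data | r = 4) = (2/6)(4/5)(1/4) = 1/15; P(data | r = 5) = (1/6)(5/5)(0/4) = 0.
Multiplying each by its prior: 1/3 · 1/6 = 1/18, 1/12 · 3/20 = 1/80, 1/4 · 1/15 = 1/60, 1/3 · 0 = 0; with total 61/720.
Hence P(r = 3 | data) = (1/80) / (61/720) = 9/61.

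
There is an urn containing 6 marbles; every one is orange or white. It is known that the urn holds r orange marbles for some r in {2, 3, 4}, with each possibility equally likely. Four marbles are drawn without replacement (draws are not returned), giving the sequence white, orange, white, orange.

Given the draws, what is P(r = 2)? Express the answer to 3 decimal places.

0.286

Compute the likelihood of the observed sequence for each case: P(data | r = 2) = (4/6)(2/5)(3/4)(1/3) = 1/15; P(data | r = 3) = (3/6)(3/5)(2/4)(2/3) = 1/10; P(data | r = 4) = (2/6)(4/5)(1/4)(3/3) = 1/15.
Multiplying each by its prior: 1/3 · 1/15 = 1/45, 1/3 · 1/10 = 1/30, 1/3 · 1/15 = 1/45; summing to 7/90.
Therefore the posterior P(r = 2 | data) = (1/45) / (7/90) = 2/7.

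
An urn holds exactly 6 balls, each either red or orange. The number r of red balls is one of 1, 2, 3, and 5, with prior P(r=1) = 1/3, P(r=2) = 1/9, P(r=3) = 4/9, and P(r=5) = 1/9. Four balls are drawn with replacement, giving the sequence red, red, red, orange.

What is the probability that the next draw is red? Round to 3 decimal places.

The likelihood of the observed sequence under each hypothesis: P(data | r = 1) = (1/6)(1/6)(1/6)(5/6) = 0.003858; P(data | r = 2) = (2/6)(2/6)(2/6)(4/6) = 0.024691; P(data | r = 3) = (3/6)(3/6)(3/6)(3/6) = 0.0625; P(data | r = 5) = (5/6)(5/6)(5/6)(1/6) = 0.096451.
The prior-weighted likelihoods are 1/3 · 0.003858 = 0.001286, 1/9 · 0.024691 = 0.0027435, 4/9 · 0.0625 = 0.027778, 1/9 · 0.096451 = 0.010717; summing to 0.042524.
Normalising, the posterior is P(r = 1 | data) = 0.030242, P(r = 2 | data) = 0.064516, P(r = 3 | data) = 0.65323, P(r = 5 | data) = 0.25202.
Averaging over the posterior, P(red next | data) = (1/6)(0.030242) + (1/3)(0.064516) + (1/2)(0.65323) + (5/6)(0.25202) = 0.56317.

0.563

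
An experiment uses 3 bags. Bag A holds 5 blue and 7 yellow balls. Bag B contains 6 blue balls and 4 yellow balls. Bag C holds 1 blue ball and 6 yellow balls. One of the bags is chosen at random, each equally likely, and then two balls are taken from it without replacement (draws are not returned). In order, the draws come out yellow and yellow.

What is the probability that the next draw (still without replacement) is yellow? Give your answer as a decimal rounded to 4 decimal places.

Compute the likelihood of the observed sequence for each case: P(data | bag A) = (7/12)(6/11) = 0.31818; P(data | bag B) = (4/10)(3/9) = 0.13333; P(data | bag C) = (6/7)(5/6) = 0.71429.
The prior-weighted likelihoods are 1/3 · 0.31818 = 0.10606, 1/3 · 0.13333 = 0.044444, 1/3 · 0.71429 = 0.2381; summing to 0.3886.
The posterior is then P(bag A | data) = 0.27293, P(bag B | data) = 0.11437, P(bag C | data) = 0.6127.
So P(yellow next | data) = Σ P(yellow next | H) P(H | data) = (1/2)(0.27293) + (1/4)(0.11437) + (4/5)(0.6127) = 0.65522.

0.6552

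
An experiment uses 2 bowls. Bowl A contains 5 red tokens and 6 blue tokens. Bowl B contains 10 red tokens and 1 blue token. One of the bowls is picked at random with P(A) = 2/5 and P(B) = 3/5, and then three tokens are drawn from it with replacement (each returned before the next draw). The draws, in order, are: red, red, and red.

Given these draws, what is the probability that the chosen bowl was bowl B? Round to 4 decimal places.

0.9231

The likelihood of the observed sequence under each hypothesis: P(data | bowl A) = (5/11)(5/11)(5/11) = 0.093914; P(data | bowl B) = (10/11)(10/11)(10/11) = 0.75131.
The prior-weighted likelihoods are 2/5 · 0.093914 = 0.037566, 3/5 · 0.75131 = 0.45079; these sum to 0.48835.
Therefore the posterior P(bowl B | data) = (0.45079) / (0.48835) = 0.92308.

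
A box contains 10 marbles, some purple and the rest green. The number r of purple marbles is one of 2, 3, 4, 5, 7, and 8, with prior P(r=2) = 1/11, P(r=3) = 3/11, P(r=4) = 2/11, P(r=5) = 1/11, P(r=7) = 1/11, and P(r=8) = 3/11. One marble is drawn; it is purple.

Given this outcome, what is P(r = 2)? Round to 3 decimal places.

For each hypothesis, P(data | H) works out to: P(data | r = 2) = (2/10) = 1/5; P(data | r = 3) = (3/10) = 3/10; P(data | r = 4) = (4/10) = 2/5; P(data | r = 5) = (5/10) = 1/2; P(data | r = 7) = (7/10) = 7/10; P(data | r = 8) = (8/10) = 4/5.
The prior-weighted likelihoods are 1/11 · 1/5 = 1/55, 3/11 · 3/10 = 9/110, 2/11 · 2/5 = 4/55, 1/11 · 1/2 = 1/22, 1/11 · 7/10 = 7/110, 3/11 · 4/5 = 12/55; summing to 1/2.
Therefore the posterior P(r = 2 | data) = (1/55) / (1/2) = 2/55.

0.036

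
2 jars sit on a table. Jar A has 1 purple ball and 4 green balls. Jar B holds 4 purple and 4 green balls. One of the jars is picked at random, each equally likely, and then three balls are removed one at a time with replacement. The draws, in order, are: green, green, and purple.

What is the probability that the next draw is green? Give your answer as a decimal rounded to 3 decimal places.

0.652

The likelihood of the observed sequence under each hypothesis: P(data | jar A) = (4/5)(4/5)(1/5) = 0.128; P(data | jar B) = (4/8)(4/8)(4/8) = 0.125.
Weighting by the prior gives 1/2 · 0.128 = 0.064, 1/2 · 0.125 = 0.0625; summing to 0.1265.
Normalising, the posterior is P(jar A | data) = 0.50593, P(jar B | data) = 0.49407.
The predictive probability is P(green next | data) = (4/5)(0.50593) + (1/2)(0.49407) = 0.65178.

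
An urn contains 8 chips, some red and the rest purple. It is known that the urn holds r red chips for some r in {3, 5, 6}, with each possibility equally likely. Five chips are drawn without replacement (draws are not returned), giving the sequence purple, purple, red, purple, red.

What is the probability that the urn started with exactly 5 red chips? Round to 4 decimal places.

0.2500

Under each hypothesis, the probability of the observed sequence is: P(data | r = 3) = (5/8)(4/7)(3/6)(3/5)(2/4) = 3/56; P(data | r = 5) = (3/8)(2/7)(5/6)(1/5)(4/4) = 1/56; P(data | r = 6) = (2/8)(1/7)(6/6)(0/5) = 0.
Multiplying each by its prior: 1/3 · 3/56 = 1/56, 1/3 · 1/56 = 1/168, 1/3 · 0 = 0; with total 1/42.
By Bayes' rule, P(r = 5 | data) = (1/168) / (1/42) = 1/4.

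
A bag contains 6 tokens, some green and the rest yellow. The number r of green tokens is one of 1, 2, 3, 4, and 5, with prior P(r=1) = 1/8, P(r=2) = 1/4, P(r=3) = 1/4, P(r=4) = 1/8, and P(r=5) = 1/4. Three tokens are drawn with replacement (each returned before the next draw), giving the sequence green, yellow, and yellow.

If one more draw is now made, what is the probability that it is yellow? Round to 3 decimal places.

For each hypothesis, P(data | H) works out to: P(data | r = 1) = (1/6)(5/6)(5/6) = 0.11574; P(data | r = 2) = (2/6)(4/6)(4/6) = 0.14815; P(data | r = 3) = (3/6)(3/6)(3/6) = 0.125; P(data | r = 4) = (4/6)(2/6)(2/6) = 0.074074; P(data | r = 5) = (5/6)(1/6)(1/6) = 0.023148.
The prior-weighted likelihoods are 1/8 · 0.11574 = 0.014468, 1/4 · 0.14815 = 0.037037, 1/4 · 0.125 = 0.03125, 1/8 · 0.074074 = 0.0092593, 1/4 · 0.023148 = 0.005787; these sum to 0.097801.
The posterior is then P(r = 1 | data) = 0.14793, P(r = 2 | data) = 0.3787, P(r = 3 | data) = 0.31953, P(r = 4 | data) = 0.094675, P(r = 5 | data) = 0.059172.
So P(yellow next | data) = Σ P(yellow next | H) P(H | data) = (5/6)(0.14793) + (2/3)(0.3787) + (1/2)(0.31953) + (1/3)(0.094675) + (1/6)(0.059172) = 0.57692.

0.577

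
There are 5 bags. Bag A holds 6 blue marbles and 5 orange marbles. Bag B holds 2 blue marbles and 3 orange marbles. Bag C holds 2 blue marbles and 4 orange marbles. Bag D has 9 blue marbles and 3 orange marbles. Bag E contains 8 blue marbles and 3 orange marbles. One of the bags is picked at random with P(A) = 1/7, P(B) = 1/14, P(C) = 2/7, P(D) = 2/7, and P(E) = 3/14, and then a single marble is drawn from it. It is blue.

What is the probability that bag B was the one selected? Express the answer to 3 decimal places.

0.050

The likelihood of this draw under each hypothesis: P(data | bag A) = (6/11) = 0.54545; P(data | bag B) = (2/5) = 0.4; P(data | bag C) = (2/6) = 0.33333; P(data | bag D) = (9/12) = 0.75; P(data | bag E) = (8/11) = 0.72727.
Weighting by the prior gives 1/7 · 0.54545 = 0.077922, 1/14 · 0.4 = 0.028571, 2/7 · 0.33333 = 0.095238, 2/7 · 0.75 = 0.21429, 3/14 · 0.72727 = 0.15584; summing to 0.57186.
Hence P(bag B | data) = (0.028571) / (0.57186) = 0.049962.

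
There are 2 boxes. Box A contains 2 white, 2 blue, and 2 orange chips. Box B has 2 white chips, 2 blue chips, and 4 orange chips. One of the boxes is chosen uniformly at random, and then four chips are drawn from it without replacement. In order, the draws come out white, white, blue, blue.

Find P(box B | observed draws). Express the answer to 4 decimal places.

For each hypothesis, P(data | H) works out to: P(data | box A) = (2/6)(1/5)(2/4)(1/3) = 0.011111; P(data | box B) = (2/8)(1/7)(2/6)(1/5) = 0.002381.
The prior-weighted likelihoods are 1/2 · 0.011111 = 0.0055556, 1/2 · 0.002381 = 0.0011905; summing to 0.006746.
Hence P(box B | data) = (0.0011905) / (0.006746) = 0.17647.

0.1765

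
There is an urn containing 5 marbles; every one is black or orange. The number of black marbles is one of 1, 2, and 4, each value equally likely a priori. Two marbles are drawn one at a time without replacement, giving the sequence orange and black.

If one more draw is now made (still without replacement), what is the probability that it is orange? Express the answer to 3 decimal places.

0.571

The likelihood of the observed sequence under each hypothesis: P(data | r = 1) = (4/5)(1/4) = 1/5; P(data | r = 2) = (3/5)(2/4) = 3/10; P(data | r = 4) = (1/5)(4/4) = 1/5.
Weighting by the prior gives 1/3 · 1/5 = 1/15, 1/3 · 3/10 = 1/10, 1/3 · 1/5 = 1/15; these sum to 7/30.
The posterior is then P(r = 1 | data) = 2/7, P(r = 2 | data) = 3/7, P(r = 4 | data) = 2/7.
Averaging over the posterior, P(orange next | data) = (1)(2/7) + (2/3)(3/7) + (0)(2/7) = 4/7.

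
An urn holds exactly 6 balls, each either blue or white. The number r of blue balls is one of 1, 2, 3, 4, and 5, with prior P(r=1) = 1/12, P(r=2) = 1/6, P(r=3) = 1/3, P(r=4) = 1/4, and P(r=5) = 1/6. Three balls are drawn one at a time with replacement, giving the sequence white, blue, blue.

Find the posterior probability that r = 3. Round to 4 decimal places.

0.3711

For each hypothesis, P(data | H) works out to: P(data | r = 1) = (5/6)(1/6)(1/6) = 0.023148; P(data | r = 2) = (4/6)(2/6)(2/6) = 0.074074; P(data | r = 3) = (3/6)(3/6)(3/6) = 0.125; P(data | r = 4) = (2/6)(4/6)(4/6) = 0.14815; P(data | r = 5) = (1/6)(5/6)(5/6) = 0.11574.
Weighting by the prior gives 1/12 · 0.023148 = 0.001929, 1/6 · 0.074074 = 0.012346, 1/3 · 0.125 = 0.041667, 1/4 · 0.14815 = 0.037037, 1/6 · 0.11574 = 0.01929; with total 0.11227.
By Bayes' rule, P(r = 3 | data) = (0.041667) / (0.11227) = 0.37113.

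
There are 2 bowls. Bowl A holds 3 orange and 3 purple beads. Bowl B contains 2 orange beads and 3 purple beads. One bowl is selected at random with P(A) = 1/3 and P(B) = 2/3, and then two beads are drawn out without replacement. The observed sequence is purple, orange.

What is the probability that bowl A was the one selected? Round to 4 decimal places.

For each hypothesis, P(data | H) works out to: P(data | bowl A) = (3/6)(3/5) = 3/10; P(data | bowl B) = (3/5)(2/4) = 3/10.
Weighting by the prior gives 1/3 · 3/10 = 1/10, 2/3 · 3/10 = 1/5; these sum to 3/10.
By Bayes' rule, P(bowl A | data) = (1/10) / (3/10) = 1/3.

0.3333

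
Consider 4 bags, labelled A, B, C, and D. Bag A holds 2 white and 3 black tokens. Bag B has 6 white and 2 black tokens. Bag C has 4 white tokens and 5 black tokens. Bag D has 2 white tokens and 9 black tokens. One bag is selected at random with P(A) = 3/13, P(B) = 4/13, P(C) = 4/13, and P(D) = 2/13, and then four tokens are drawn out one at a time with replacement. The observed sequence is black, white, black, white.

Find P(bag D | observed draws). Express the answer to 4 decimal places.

0.0736

Under each hypothesis, the probability of the observed sequence is: P(data | bag A) = (3/5)(2/5)(3/5)(2/5) = 0.0576; P(data | bag B) = (2/8)(6/8)(2/8)(6/8) = 0.035156; P(data | bag C) = (5/9)(4/9)(5/9)(4/9) = 0.060966; P(data | bag D) = (9/11)(2/11)(9/11)(2/11) = 0.02213.
Multiplying each by its prior: 3/13 · 0.0576 = 0.013292, 4/13 · 0.035156 = 0.010817, 4/13 · 0.060966 = 0.018759, 2/13 · 0.02213 = 0.0034046; these sum to 0.046273.
By Bayes' rule, P(bag D | data) = (0.0034046) / (0.046273) = 0.073575.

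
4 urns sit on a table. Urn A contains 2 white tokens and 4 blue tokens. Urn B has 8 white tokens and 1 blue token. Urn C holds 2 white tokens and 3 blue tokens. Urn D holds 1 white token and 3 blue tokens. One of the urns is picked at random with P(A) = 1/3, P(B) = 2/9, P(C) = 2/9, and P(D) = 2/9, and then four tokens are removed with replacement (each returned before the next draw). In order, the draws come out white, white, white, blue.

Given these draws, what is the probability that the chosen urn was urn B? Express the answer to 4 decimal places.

Under each hypothesis, the probability of the observed sequence is: P(data | urn A) = (2/6)(2/6)(2/6)(4/6) = 0.024691; P(data | urn B) = (8/9)(8/9)(8/9)(1/9) = 0.078037; P(data | urn C) = (2/5)(2/5)(2/5)(3/5) = 0.0384; P(data | urn D) = (1/4)(1/4)(1/4)(3/4) = 0.011719.
Multiplying each by its prior: 1/3 · 0.024691 = 0.0082305, 2/9 · 0.078037 = 0.017342, 2/9 · 0.0384 = 0.0085333, 2/9 · 0.011719 = 0.0026042; with total 0.036709.
Therefore the posterior P(urn B | data) = (0.017342) / (0.036709) = 0.4724.

0.4724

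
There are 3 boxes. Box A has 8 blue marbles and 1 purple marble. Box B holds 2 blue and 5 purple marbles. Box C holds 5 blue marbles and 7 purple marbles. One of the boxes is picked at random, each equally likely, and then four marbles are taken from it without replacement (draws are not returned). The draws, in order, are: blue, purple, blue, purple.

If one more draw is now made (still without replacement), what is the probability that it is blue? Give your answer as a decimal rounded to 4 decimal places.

0.2241

For each hypothesis, P(data | H) works out to: P(data | box A) = (8/9)(1/8)(7/7)(0/6) = 0; P(data | box B) = (2/7)(5/6)(1/5)(4/4) = 0.047619; P(data | box C) = (5/12)(7/11)(4/10)(6/9) = 0.070707.
The prior-weighted likelihoods are 1/3 · 0 = 0, 1/3 · 0.047619 = 0.015873, 1/3 · 0.070707 = 0.023569; these sum to 0.039442.
Normalising, the posterior is P(box A | data) = 0, P(box B | data) = 0.40244, P(box C | data) = 0.59756.
So P(blue next | data) = Σ P(blue next | H) P(H | data) = (0)(0.40244) + (3/8)(0.59756) = 0.22409.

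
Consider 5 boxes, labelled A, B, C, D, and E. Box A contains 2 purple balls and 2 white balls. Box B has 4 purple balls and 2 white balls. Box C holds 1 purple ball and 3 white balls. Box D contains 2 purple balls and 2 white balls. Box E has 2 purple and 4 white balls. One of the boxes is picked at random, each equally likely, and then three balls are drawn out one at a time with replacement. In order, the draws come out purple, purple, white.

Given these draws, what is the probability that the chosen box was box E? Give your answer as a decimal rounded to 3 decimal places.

0.143

For each hypothesis, P(data | H) works out to: P(data | box A) = (2/4)(2/4)(2/4) = 0.125; P(data | box B) = (4/6)(4/6)(2/6) = 0.14815; P(data | box C) = (1/4)(1/4)(3/4) = 0.046875; P(data | box D) = (2/4)(2/4)(2/4) = 0.125; P(data | box E) = (2/6)(2/6)(4/6) = 0.074074.
Weighting by the prior gives 1/5 · 0.125 = 0.025, 1/5 · 0.14815 = 0.02963, 1/5 · 0.046875 = 0.009375, 1/5 · 0.125 = 0.025, 1/5 · 0.074074 = 0.014815; with total 0.10382.
Hence P(box E | data) = (0.014815) / (0.10382) = 0.1427.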